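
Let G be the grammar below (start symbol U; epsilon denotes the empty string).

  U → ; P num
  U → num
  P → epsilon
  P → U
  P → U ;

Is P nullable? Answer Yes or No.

Yes

P has an epsilon-production, so P ⇒ epsilon.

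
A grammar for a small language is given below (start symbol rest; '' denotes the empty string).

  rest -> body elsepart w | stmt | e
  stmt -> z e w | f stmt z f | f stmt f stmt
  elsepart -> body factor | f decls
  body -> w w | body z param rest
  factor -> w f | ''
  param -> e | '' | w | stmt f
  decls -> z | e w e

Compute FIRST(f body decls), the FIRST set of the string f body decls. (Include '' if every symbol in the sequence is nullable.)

f is a terminal; add {f} and stop.

{ f }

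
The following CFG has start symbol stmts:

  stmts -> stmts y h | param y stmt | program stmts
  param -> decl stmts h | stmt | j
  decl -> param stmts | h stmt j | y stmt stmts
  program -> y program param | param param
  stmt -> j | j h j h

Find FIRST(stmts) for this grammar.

From stmts -> stmts y h: add FIRST(stmts) = { h, j, y }.
From stmts -> param y stmt: add FIRST(param) = { h, j, y }.
From stmts -> program stmts: add FIRST(program) = { h, j, y }.
Union: FIRST(stmts) = { h, j, y }.

{ h, j, y }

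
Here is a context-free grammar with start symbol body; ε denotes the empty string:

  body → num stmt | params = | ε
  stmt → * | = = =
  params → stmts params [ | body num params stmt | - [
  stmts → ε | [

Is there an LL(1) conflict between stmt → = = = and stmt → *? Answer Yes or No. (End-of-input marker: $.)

No

FIRST(= = =) = { = } and FIRST(*) = { * }.
The FIRST sets are disjoint and neither alternative is nullable — no conflict.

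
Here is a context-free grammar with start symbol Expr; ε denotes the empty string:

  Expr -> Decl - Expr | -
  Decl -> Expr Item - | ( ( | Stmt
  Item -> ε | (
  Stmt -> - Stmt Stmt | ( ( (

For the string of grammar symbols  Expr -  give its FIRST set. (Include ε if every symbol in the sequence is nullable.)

Add FIRST(Expr) = { (, - }; Expr is not nullable, stop.

{ (, - }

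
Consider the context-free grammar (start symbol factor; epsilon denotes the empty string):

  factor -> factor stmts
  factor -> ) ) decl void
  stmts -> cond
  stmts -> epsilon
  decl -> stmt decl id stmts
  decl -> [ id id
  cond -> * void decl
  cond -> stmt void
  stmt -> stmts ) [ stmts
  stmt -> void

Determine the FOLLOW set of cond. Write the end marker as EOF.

In stmts -> cond: cond is at the end, add FOLLOW(stmts) = { EOF, ), *, [, id, void }.
Union: FOLLOW(cond) = { EOF, ), *, [, id, void }.

{ EOF, ), *, [, id, void }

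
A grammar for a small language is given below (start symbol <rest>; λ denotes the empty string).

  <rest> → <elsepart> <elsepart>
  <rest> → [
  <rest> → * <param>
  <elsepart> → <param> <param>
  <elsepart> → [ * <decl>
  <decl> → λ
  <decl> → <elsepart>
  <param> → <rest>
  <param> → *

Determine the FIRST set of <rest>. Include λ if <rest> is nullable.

{ *, [ }

From <rest> → <elsepart> <elsepart>: add FIRST(<elsepart>) = { *, [ }.
<rest> → [ contributes {[}.
<rest> → * <param> contributes {*}.
Union: FIRST(<rest>) = { *, [ }.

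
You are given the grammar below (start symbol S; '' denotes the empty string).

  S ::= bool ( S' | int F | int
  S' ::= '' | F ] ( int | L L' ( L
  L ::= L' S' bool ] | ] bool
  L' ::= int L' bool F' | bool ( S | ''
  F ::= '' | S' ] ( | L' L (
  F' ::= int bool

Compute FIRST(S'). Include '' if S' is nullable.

{ ], bool, int, '' }

S' ::= '' contributes ''.
From S' ::= F ] ( int: F nullable, take FIRST(F) ∪ {]} = { ], bool, int }.
From S' ::= L L' ( L: add FIRST(L) = { ], bool, int }.
Union: FIRST(S') = { ], bool, int, '' }.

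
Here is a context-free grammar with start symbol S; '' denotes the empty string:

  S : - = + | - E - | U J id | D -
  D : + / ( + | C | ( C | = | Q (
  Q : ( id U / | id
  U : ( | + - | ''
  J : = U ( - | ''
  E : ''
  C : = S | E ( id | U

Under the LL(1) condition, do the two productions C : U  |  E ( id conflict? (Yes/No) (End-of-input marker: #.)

Yes

FIRST(U) = { (, +, '' } and FIRST(E ( id) = { ( }.
Both contain (, so the two alternatives are not disjoint — LL(1) conflict.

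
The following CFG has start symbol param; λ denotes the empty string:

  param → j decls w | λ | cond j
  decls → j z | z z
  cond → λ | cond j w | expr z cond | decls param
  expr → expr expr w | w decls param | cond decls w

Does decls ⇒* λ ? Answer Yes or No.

Nullable nonterminals: cond, param.
No production of decls has an RHS whose symbols are all nullable, so decls is not nullable.

No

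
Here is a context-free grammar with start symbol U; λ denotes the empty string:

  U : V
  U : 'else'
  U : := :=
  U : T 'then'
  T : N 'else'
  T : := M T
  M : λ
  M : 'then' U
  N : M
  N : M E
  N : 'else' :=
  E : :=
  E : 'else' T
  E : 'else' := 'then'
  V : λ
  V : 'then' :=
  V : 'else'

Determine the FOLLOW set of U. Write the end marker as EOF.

U is the start symbol, so EOF ∈ FOLLOW(U).
In M : 'then' U: U is at the end, add FOLLOW(M) = { 'else', 'then', := }.
Union: FOLLOW(U) = { EOF, 'else', 'then', := }.

{ EOF, 'else', 'then', := }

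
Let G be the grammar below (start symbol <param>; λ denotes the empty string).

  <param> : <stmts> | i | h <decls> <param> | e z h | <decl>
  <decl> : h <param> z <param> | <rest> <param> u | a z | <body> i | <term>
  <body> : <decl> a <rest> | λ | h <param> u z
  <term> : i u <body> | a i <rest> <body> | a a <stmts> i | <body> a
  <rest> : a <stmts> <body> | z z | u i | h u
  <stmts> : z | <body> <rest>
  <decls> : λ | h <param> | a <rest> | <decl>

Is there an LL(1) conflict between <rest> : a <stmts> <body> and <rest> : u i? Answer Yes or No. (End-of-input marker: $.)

No

FIRST(a <stmts> <body>) = { a } and FIRST(u i) = { u }.
The FIRST sets are disjoint and neither alternative is nullable — no conflict.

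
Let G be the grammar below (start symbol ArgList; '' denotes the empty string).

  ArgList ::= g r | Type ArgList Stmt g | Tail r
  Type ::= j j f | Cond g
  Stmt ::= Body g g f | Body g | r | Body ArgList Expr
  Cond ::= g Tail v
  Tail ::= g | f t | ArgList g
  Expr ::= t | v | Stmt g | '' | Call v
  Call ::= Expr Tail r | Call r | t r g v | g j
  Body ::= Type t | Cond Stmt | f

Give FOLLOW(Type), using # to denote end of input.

In ArgList ::= Type ArgList Stmt g: add FIRST(ArgList Stmt g) = { f, g, j }.
In Body ::= Type t: add FIRST(t) = { t }.
Union: FOLLOW(Type) = { f, g, j, t }.

{ f, g, j, t }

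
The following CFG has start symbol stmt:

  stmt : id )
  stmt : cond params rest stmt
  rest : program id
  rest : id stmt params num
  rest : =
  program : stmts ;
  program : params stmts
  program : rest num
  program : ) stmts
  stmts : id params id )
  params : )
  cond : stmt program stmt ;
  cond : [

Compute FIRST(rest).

{ ), =, id }

From rest : program id: add FIRST(program) = { ), =, id }.
rest : id stmt params num contributes {id}.
rest : = contributes {=}.
Union: FIRST(rest) = { ), =, id }.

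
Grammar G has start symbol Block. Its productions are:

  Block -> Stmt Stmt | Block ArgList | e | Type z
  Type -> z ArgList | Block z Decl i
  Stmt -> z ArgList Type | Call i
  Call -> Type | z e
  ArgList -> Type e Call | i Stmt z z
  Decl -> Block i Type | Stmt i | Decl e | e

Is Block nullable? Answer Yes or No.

No nonterminal in this grammar is nullable.
No production of Block has an RHS whose symbols are all nullable, so Block is not nullable.

No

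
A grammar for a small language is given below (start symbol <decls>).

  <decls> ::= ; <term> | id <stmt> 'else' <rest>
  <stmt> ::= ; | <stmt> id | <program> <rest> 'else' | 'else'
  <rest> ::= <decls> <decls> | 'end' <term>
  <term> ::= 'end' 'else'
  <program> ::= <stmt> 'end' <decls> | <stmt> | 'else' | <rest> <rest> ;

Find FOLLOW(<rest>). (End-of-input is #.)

In <decls> ::= id <stmt> 'else' <rest>: <rest> is at the end, add FOLLOW(<decls>) = { #, 'else', 'end', ;, id }.
In <stmt> ::= <program> <rest> 'else': add FIRST('else') = { 'else' }.
In <program> ::= <rest> <rest> ;: add FIRST(<rest> ;) = { 'end', ;, id }.
In <program> ::= <rest> <rest> ;: add FIRST(;) = { ; }.
Union: FOLLOW(<rest>) = { #, 'else', 'end', ;, id }.

{ #, 'else', 'end', ;, id }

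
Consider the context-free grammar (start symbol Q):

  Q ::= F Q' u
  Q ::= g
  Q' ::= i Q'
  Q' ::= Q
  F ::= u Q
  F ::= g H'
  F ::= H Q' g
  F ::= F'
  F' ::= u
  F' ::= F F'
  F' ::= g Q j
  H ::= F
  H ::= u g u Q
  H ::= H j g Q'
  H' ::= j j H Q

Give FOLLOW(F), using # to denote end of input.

In Q ::= F Q' u: add FIRST(Q' u) = { g, i, u }.
In F' ::= F F': add FIRST(F') = { g, u }.
In H ::= F: F is at the end, add FOLLOW(H) = { g, i, j, u }.
Union: FOLLOW(F) = { g, i, j, u }.

{ g, i, j, u }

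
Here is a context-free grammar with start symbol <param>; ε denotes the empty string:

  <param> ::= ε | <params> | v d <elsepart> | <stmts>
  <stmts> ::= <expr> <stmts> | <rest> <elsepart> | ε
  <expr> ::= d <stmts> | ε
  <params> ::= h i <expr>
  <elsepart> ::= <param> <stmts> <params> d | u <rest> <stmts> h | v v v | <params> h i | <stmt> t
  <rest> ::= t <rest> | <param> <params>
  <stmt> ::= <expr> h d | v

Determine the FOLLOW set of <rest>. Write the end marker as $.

{ d, h, t, u, v }

In <stmts> ::= <rest> <elsepart>: add FIRST(<elsepart>) = { d, h, t, u, v }.
In <elsepart> ::= u <rest> <stmts> h: add FIRST(<stmts> h) = { d, h, t, v }.
In <rest> ::= t <rest>: <rest> is at the end, add FOLLOW(<rest>) = { d, h, t, u, v }.
Union: FOLLOW(<rest>) = { d, h, t, u, v }.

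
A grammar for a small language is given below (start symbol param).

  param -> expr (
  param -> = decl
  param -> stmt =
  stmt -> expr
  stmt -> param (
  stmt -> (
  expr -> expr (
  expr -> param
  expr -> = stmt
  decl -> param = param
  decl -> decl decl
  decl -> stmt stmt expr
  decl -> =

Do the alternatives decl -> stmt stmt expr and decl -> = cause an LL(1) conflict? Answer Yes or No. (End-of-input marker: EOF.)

Yes

FIRST(stmt stmt expr) = { (, = } and FIRST(=) = { = }.
Both contain =, so the two alternatives are not disjoint — LL(1) conflict.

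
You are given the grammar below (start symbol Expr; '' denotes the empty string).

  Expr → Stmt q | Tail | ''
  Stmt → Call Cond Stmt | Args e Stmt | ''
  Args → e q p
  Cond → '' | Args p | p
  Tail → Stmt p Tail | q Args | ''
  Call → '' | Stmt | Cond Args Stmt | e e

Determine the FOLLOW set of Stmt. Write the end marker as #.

{ e, p, q }

In Expr → Stmt q: add FIRST(q) = { q }.
In Stmt → Call Cond Stmt: Stmt is at the end, add FOLLOW(Stmt) = { e, p, q }.
In Stmt → Args e Stmt: Stmt is at the end, add FOLLOW(Stmt) = { e, p, q }.
In Tail → Stmt p Tail: add FIRST(p Tail) = { p }.
In Call → Stmt: Stmt is at the end, add FOLLOW(Call) = { e, p, q }.
In Call → Cond Args Stmt: Stmt is at the end, add FOLLOW(Call) = { e, p, q }.
Union: FOLLOW(Stmt) = { e, p, q }.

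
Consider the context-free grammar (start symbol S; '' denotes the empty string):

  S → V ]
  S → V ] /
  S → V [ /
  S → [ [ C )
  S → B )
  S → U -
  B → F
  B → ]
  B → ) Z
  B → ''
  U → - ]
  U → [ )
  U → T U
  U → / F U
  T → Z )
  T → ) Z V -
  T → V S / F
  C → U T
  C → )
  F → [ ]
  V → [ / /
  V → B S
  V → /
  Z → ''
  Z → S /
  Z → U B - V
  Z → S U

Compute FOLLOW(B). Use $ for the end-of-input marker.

{ ), -, /, [, ] }

In S → B ): add FIRST()) = { ) }.
In V → B S: add FIRST(S) = { ), -, /, [, ] }.
In Z → U B - V: add FIRST(- V) = { - }.
Union: FOLLOW(B) = { ), -, /, [, ] }.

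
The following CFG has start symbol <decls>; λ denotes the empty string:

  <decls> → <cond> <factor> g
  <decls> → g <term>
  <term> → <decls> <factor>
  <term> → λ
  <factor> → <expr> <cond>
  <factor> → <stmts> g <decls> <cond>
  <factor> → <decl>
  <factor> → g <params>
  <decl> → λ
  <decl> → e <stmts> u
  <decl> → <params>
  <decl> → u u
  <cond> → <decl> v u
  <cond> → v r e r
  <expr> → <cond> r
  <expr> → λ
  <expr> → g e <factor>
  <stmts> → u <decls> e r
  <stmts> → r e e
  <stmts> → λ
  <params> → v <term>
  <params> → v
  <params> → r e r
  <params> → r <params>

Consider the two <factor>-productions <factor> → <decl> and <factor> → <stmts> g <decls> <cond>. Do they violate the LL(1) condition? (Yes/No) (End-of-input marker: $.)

FIRST(<decl>) = { e, r, u, v, λ } and FIRST(<stmts> g <decls> <cond>) = { g, r, u }.
Both contain r, so the two alternatives are not disjoint — LL(1) conflict.

Yes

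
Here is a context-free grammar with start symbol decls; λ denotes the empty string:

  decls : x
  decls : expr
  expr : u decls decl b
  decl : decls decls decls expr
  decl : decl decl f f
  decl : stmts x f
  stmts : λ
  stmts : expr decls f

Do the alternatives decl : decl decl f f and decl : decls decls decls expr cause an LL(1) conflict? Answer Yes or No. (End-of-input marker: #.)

Yes

FIRST(decl decl f f) = { u, x } and FIRST(decls decls decls expr) = { u, x }.
Both contain u, so the two alternatives are not disjoint — LL(1) conflict.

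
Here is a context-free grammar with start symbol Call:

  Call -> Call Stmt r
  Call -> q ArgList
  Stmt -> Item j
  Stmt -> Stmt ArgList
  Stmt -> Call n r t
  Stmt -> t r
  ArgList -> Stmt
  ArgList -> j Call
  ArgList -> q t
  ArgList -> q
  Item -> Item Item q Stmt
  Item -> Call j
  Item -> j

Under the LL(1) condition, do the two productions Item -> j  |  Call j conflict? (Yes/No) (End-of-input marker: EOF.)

FIRST(j) = { j } and FIRST(Call j) = { q }.
The FIRST sets are disjoint and neither alternative is nullable — no conflict.

No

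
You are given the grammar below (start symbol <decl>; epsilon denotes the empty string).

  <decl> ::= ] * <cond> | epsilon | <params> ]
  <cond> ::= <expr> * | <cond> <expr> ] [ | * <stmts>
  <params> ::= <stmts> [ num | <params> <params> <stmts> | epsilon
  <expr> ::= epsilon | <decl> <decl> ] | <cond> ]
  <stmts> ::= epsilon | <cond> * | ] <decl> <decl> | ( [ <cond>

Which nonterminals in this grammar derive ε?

Directly nullable (have an epsilon-production): <decl>, <params>, <expr>, <stmts>.
No other nonterminal has a production whose RHS symbols are all nullable.

{ <decl>, <expr>, <params>, <stmts> }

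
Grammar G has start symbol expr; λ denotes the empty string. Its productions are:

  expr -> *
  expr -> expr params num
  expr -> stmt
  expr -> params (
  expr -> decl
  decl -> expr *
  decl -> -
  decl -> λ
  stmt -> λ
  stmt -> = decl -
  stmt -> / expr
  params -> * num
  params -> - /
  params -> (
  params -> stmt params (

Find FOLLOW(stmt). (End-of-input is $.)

In expr -> stmt: stmt is at the end, add FOLLOW(expr) = { $, (, *, -, /, = }.
In params -> stmt params (: add FIRST(params () = { (, *, -, /, = }.
Union: FOLLOW(stmt) = { $, (, *, -, /, = }.

{ $, (, *, -, /, = }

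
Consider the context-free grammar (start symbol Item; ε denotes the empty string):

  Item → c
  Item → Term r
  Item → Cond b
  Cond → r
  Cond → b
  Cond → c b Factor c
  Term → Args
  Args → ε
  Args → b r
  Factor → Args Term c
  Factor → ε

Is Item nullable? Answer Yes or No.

Nullable nonterminals: Args, Factor, Term.
No production of Item has an RHS whose symbols are all nullable, so Item is not nullable.

No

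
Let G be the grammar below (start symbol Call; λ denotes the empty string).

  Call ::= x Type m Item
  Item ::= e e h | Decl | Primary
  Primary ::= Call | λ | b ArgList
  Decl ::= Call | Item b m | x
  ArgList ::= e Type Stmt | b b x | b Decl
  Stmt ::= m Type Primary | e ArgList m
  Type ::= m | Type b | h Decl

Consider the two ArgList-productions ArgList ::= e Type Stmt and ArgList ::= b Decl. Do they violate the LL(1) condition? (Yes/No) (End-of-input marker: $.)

FIRST(e Type Stmt) = { e } and FIRST(b Decl) = { b }.
The FIRST sets are disjoint and neither alternative is nullable — no conflict.

No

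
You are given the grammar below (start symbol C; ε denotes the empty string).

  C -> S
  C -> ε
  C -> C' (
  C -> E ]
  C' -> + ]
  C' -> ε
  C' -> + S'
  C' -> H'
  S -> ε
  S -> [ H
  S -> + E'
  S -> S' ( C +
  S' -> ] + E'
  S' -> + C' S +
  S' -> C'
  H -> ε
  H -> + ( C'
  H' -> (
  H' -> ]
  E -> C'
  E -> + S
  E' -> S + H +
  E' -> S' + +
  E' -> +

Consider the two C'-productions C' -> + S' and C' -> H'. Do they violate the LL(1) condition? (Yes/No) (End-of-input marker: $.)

FIRST(+ S') = { + } and FIRST(H') = { (, ] }.
The FIRST sets are disjoint and neither alternative is nullable — no conflict.

No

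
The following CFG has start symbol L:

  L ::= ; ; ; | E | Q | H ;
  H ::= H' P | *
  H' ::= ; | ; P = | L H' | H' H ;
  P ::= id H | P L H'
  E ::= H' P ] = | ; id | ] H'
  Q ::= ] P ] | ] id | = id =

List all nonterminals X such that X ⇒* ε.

{ } (none)

No nonterminal has an empty production or an RHS whose symbols are all nullable.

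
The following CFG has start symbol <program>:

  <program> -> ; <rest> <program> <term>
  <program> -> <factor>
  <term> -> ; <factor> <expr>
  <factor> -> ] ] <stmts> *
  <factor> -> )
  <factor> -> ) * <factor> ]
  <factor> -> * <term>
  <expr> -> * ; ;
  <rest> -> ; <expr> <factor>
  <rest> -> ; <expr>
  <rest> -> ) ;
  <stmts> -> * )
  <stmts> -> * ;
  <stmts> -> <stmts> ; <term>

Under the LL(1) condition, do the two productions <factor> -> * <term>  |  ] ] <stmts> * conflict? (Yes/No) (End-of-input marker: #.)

FIRST(* <term>) = { * } and FIRST(] ] <stmts> *) = { ] }.
The FIRST sets are disjoint and neither alternative is nullable — no conflict.

No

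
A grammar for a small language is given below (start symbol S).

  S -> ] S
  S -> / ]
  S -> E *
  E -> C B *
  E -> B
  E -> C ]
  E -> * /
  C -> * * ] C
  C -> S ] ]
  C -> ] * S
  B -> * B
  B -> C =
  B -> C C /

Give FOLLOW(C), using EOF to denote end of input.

In E -> C B *: add FIRST(B *) = { *, /, ] }.
In E -> C ]: add FIRST(]) = { ] }.
In C -> * * ] C: C is at the end, add FOLLOW(C) = { *, /, =, ] }.
In B -> C =: add FIRST(=) = { = }.
In B -> C C /: add FIRST(C /) = { *, /, ] }.
In B -> C C /: add FIRST(/) = { / }.
Union: FOLLOW(C) = { *, /, =, ] }.

{ *, /, =, ] }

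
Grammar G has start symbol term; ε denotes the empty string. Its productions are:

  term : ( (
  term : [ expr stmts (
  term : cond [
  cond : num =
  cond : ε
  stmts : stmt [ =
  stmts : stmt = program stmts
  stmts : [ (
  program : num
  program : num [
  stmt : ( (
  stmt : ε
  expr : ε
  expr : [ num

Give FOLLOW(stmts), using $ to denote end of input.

{ ( }

In term : [ expr stmts (: add FIRST(() = { ( }.
In stmts : stmt = program stmts: stmts is at the end, add FOLLOW(stmts) = { ( }.
Union: FOLLOW(stmts) = { ( }.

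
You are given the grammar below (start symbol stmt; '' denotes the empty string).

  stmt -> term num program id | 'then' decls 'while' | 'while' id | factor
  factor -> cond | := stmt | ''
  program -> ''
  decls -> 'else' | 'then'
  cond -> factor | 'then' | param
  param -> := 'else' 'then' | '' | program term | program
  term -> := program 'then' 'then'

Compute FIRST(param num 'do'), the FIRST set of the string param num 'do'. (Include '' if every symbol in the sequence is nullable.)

{ :=, num }

Add FIRST(param)\{''} = { := }; param is nullable, continue.
num is a terminal; add {num} and stop.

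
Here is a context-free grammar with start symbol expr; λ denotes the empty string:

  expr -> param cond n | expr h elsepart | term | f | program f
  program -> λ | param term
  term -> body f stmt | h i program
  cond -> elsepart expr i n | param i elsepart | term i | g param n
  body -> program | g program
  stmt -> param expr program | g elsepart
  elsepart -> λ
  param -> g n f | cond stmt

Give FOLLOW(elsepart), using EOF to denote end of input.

{ EOF, f, g, h, i, n }

In expr -> expr h elsepart: elsepart is at the end, add FOLLOW(expr) = { EOF, f, g, h, i, n }.
In cond -> elsepart expr i n: add FIRST(expr i n) = { f, g, h }.
In cond -> param i elsepart: elsepart is at the end, add FOLLOW(cond) = { f, g, h, n }.
In stmt -> g elsepart: elsepart is at the end, add FOLLOW(stmt) = { EOF, f, g, h, i, n }.
Union: FOLLOW(elsepart) = { EOF, f, g, h, i, n }.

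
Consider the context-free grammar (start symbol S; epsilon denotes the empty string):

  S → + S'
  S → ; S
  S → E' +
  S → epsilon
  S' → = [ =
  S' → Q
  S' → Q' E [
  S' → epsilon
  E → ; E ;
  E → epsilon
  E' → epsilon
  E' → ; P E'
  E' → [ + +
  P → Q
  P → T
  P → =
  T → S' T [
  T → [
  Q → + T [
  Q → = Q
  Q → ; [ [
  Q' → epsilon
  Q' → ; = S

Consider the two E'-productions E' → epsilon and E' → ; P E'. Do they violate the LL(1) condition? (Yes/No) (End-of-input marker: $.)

No

FIRST(epsilon) = { epsilon } and FIRST(; P E') = { ; }.
The first is nullable but FOLLOW(E') = { + } is disjoint from FIRST of the second.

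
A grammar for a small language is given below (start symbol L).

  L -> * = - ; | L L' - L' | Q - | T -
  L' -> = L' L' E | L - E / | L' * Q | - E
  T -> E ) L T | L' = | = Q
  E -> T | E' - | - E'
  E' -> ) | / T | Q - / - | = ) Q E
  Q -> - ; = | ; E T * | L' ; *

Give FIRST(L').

{ ), *, -, /, ;, = }

L' -> = L' L' E contributes {=}.
From L' -> L - E /: add FIRST(L) = { ), *, -, /, ;, = }.
From L' -> L' * Q: add FIRST(L') = { ), *, -, /, ;, = }.
L' -> - E contributes {-}.
Union: FIRST(L') = { ), *, -, /, ;, = }.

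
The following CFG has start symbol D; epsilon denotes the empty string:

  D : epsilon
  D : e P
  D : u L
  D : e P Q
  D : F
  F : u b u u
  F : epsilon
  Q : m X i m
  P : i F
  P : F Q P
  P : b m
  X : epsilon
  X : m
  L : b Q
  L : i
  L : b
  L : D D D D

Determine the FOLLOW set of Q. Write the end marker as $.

In D : e P Q: Q is at the end, add FOLLOW(D) = { $, e, u }.
In P : F Q P: add FIRST(P) = { b, i, m, u }.
In L : b Q: Q is at the end, add FOLLOW(L) = { $, e, u }.
Union: FOLLOW(Q) = { $, b, e, i, m, u }.

{ $, b, e, i, m, u }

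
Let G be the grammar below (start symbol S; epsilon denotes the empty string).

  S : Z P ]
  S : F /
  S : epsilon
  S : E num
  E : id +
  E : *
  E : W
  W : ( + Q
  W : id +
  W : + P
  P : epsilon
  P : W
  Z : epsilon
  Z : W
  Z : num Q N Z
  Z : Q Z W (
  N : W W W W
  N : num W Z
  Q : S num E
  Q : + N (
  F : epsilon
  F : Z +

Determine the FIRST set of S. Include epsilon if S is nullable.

{ (, *, +, /, ], id, num, epsilon }

From S : Z P ]: Z, P nullable, take FIRST(Z) ∪ FIRST(P) ∪ {]} = { (, *, +, /, ], id, num }.
From S : F /: F nullable, take FIRST(F) ∪ {/} = { (, *, +, /, ], id, num }.
S : epsilon contributes epsilon.
From S : E num: add FIRST(E) = { (, *, +, id }.
Union: FIRST(S) = { (, *, +, /, ], id, num, epsilon }.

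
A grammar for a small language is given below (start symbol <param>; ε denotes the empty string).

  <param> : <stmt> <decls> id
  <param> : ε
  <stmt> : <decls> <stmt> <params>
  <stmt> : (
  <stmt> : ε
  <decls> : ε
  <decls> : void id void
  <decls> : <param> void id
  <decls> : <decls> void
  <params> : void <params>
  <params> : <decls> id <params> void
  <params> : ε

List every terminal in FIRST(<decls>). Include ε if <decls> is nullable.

<decls> : ε contributes ε.
<decls> : void id void contributes {void}.
From <decls> : <param> void id: <param> nullable, take FIRST(<param>) ∪ {void} = { (, id, void }.
From <decls> : <decls> void: <decls> nullable, take FIRST(<decls>) ∪ {void} = { (, id, void }.
Union: FIRST(<decls>) = { (, id, void, ε }.

{ (, id, void, ε }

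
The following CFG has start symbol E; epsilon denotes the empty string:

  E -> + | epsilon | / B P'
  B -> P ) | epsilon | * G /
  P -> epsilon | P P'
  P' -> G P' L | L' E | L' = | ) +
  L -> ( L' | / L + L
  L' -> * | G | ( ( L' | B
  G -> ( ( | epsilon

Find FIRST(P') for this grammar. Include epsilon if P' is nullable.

{ (, ), *, +, /, =, epsilon }

From P' -> G P' L: G, P' nullable, take FIRST(G) ∪ FIRST(P') ∪ FIRST(L) = { (, ), *, +, /, = }.
From P' -> L' E: L', E nullable, take FIRST(L') ∪ FIRST(E) = { (, ), *, +, /, = }; also epsilon since the whole RHS is nullable.
From P' -> L' =: L' nullable, take FIRST(L') ∪ {=} = { (, ), *, +, /, = }.
P' -> ) + contributes {)}.
Union: FIRST(P') = { (, ), *, +, /, =, epsilon }.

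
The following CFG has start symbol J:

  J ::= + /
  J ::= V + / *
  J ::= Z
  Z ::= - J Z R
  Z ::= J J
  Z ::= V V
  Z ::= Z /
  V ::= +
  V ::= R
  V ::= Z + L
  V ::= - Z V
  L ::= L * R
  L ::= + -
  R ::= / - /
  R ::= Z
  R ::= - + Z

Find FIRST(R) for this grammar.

{ +, -, / }

R ::= / - / contributes {/}.
From R ::= Z: add FIRST(Z) = { +, -, / }.
R ::= - + Z contributes {-}.
Union: FIRST(R) = { +, -, / }.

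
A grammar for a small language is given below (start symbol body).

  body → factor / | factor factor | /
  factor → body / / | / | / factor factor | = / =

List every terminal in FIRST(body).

From body → factor /: add FIRST(factor) = { /, = }.
From body → factor factor: add FIRST(factor) = { /, = }.
body → / contributes {/}.
Union: FIRST(body) = { /, = }.

{ /, = }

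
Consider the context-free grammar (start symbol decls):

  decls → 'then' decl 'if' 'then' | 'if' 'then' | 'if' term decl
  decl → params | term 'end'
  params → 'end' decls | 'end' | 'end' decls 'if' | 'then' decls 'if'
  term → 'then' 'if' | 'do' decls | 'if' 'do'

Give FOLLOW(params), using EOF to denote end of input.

In decl → params: params is at the end, add FOLLOW(decl) = { EOF, 'do', 'end', 'if', 'then' }.
Union: FOLLOW(params) = { EOF, 'do', 'end', 'if', 'then' }.

{ EOF, 'do', 'end', 'if', 'then' }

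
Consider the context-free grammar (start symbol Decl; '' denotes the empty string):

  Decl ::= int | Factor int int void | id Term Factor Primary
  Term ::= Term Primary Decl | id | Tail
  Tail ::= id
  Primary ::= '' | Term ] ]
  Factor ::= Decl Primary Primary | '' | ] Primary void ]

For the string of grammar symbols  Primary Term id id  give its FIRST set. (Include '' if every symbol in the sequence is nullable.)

Add FIRST(Primary)\{''} = { id }; Primary is nullable, continue.
Add FIRST(Term) = { id }; Term is not nullable, stop.

{ id }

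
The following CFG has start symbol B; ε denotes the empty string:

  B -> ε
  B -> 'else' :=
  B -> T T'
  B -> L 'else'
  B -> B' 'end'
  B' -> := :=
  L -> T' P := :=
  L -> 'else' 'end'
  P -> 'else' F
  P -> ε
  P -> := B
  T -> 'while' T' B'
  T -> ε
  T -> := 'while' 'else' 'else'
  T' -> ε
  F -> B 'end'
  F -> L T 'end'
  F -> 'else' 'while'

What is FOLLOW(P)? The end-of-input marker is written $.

{ := }

In L -> T' P := :=: add FIRST(:= :=) = { := }.
Union: FOLLOW(P) = { := }.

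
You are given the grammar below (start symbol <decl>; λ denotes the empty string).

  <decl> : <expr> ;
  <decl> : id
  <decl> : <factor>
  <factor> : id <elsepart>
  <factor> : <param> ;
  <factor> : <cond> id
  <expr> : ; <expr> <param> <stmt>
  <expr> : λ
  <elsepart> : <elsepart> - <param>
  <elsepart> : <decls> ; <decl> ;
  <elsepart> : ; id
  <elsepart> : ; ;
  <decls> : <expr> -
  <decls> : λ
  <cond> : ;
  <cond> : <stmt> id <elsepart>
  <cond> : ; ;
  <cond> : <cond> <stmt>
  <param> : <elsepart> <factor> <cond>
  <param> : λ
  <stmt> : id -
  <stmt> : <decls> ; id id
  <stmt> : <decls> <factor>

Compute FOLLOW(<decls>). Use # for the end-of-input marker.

In <elsepart> : <decls> ; <decl> ;: add FIRST(; <decl> ;) = { ; }.
In <stmt> : <decls> ; id id: add FIRST(; id id) = { ; }.
In <stmt> : <decls> <factor>: add FIRST(<factor>) = { -, ;, id }.
Union: FOLLOW(<decls>) = { -, ;, id }.

{ -, ;, id }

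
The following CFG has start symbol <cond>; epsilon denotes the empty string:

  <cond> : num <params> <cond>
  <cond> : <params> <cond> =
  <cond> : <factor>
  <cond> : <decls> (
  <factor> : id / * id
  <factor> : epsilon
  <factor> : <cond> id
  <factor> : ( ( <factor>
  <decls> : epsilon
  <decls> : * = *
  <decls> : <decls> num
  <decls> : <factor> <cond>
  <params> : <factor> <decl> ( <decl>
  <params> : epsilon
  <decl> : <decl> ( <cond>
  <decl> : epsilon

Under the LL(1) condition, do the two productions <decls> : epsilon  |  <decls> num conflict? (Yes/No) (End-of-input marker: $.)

Yes

FIRST(epsilon) = { epsilon } and FIRST(<decls> num) = { (, *, =, id, num }.
The first alternative is nullable and FOLLOW(<decls>) = { (, num } shares ( with FIRST of the second — conflict.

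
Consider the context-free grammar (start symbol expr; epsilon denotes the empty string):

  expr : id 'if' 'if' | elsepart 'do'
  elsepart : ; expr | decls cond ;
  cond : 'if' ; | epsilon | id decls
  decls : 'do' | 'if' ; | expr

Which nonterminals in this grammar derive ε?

{ cond }

Directly nullable (have an epsilon-production): cond.
No other nonterminal has a production whose RHS symbols are all nullable.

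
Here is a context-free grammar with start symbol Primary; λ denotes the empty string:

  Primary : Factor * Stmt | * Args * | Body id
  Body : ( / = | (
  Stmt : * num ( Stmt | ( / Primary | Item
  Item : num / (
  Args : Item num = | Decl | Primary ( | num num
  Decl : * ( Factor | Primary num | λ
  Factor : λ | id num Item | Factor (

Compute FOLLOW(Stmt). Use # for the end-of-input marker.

In Primary : Factor * Stmt: Stmt is at the end, add FOLLOW(Primary) = { #, (, num }.
In Stmt : * num ( Stmt: Stmt is at the end, add FOLLOW(Stmt) = { #, (, num }.
Union: FOLLOW(Stmt) = { #, (, num }.

{ #, (, num }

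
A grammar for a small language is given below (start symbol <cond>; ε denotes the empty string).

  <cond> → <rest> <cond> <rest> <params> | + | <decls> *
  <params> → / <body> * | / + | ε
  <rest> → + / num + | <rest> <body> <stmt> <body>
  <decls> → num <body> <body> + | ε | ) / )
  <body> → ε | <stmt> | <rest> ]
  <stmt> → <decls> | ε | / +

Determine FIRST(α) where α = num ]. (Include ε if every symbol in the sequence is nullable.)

num is a terminal; add {num} and stop.

{ num }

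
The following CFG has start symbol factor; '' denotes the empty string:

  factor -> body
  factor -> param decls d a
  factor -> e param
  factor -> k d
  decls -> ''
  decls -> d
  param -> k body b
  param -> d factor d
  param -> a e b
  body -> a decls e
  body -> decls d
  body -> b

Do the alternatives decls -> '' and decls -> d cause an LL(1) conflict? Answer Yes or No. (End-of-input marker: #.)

Yes

FIRST('') = { '' } and FIRST(d) = { d }.
The first alternative is nullable and FOLLOW(decls) = { d, e } shares d with FIRST of the second — conflict.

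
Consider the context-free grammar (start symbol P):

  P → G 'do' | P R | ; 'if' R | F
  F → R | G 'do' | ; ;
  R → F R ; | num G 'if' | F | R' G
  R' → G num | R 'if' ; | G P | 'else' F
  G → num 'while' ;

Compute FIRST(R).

From R → F R ;: add FIRST(F) = { 'else', ;, num }.
R → num G 'if' contributes {num}.
From R → F: add FIRST(F) = { 'else', ;, num }.
From R → R' G: add FIRST(R') = { 'else', ;, num }.
Union: FIRST(R) = { 'else', ;, num }.

{ 'else', ;, num }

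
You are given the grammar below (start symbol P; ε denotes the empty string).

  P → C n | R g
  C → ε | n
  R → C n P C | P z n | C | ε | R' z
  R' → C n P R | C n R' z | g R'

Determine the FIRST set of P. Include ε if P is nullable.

From P → C n: C nullable, take FIRST(C) ∪ {n} = { n }.
From P → R g: R nullable, take FIRST(R) ∪ {g} = { g, n }.
Union: FIRST(P) = { g, n }.

{ g, n }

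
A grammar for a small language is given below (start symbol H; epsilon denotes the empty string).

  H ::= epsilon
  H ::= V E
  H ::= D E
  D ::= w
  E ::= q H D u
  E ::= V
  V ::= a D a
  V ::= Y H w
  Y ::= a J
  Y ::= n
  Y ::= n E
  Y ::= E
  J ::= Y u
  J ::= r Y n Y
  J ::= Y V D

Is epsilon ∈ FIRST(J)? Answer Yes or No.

Nullable nonterminals: H.
No production of J has an RHS whose symbols are all nullable, so J is not nullable.

No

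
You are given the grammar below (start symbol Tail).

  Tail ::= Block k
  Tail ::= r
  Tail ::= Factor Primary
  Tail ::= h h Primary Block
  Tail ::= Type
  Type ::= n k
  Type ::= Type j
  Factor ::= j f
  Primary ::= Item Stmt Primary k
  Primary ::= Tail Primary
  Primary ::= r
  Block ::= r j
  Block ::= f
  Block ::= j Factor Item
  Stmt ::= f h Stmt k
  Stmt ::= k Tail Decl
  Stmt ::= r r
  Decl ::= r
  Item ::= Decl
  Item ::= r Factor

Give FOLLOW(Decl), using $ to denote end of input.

In Stmt ::= k Tail Decl: Decl is at the end, add FOLLOW(Stmt) = { f, h, j, k, n, r }.
In Item ::= Decl: Decl is at the end, add FOLLOW(Item) = { $, f, h, j, k, n, r }.
Union: FOLLOW(Decl) = { $, f, h, j, k, n, r }.

{ $, f, h, j, k, n, r }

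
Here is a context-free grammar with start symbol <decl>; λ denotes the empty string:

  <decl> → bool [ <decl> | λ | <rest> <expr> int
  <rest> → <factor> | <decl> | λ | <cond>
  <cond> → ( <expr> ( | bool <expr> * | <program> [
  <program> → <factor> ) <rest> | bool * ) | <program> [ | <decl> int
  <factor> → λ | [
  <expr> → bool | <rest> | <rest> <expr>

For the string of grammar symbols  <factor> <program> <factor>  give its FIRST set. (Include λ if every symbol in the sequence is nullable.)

{ (, ), [, bool, int }

Add FIRST(<factor>)\{λ} = { [ }; <factor> is nullable, continue.
Add FIRST(<program>) = { (, ), [, bool, int }; <program> is not nullable, stop.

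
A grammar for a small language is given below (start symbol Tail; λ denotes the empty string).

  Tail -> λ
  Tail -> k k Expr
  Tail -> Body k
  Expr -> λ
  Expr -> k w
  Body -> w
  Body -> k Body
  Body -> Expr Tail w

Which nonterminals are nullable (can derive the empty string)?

Directly nullable (have an λ-production): Tail, Expr.
No other nonterminal has a production whose RHS symbols are all nullable.

{ Expr, Tail }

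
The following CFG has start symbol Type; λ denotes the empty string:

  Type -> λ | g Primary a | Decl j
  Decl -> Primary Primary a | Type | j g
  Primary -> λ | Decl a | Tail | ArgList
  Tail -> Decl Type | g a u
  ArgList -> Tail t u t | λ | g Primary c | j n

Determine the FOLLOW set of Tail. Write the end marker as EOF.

{ a, c, g, j, t }

In Primary -> Tail: Tail is at the end, add FOLLOW(Primary) = { a, c, g, j, t }.
In ArgList -> Tail t u t: add FIRST(t u t) = { t }.
Union: FOLLOW(Tail) = { a, c, g, j, t }.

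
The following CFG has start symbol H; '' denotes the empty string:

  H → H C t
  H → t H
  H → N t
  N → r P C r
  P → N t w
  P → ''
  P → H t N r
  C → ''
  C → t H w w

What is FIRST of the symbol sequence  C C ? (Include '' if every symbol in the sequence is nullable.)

{ t, '' }

Add FIRST(C)\{''} = { t }; C is nullable, continue.
Add FIRST(C)\{''} = { t }; C is nullable, continue.
Every symbol is nullable, so include ''.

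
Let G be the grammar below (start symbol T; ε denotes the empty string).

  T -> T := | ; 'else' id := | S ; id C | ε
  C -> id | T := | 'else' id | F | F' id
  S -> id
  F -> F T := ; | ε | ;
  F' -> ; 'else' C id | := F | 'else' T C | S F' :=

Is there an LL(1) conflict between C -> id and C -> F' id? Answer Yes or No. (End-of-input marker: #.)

Yes

FIRST(id) = { id } and FIRST(F' id) = { 'else', :=, ;, id }.
Both contain id, so the two alternatives are not disjoint — LL(1) conflict.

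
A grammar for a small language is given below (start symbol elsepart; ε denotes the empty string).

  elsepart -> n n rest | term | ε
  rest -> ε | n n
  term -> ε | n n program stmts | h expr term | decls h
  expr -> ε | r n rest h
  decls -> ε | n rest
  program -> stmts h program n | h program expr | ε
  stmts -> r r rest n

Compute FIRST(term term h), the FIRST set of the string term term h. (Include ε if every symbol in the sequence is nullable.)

{ h, n }

Add FIRST(term)\{ε} = { h, n }; term is nullable, continue.
Add FIRST(term)\{ε} = { h, n }; term is nullable, continue.
h is a terminal; add {h} and stop.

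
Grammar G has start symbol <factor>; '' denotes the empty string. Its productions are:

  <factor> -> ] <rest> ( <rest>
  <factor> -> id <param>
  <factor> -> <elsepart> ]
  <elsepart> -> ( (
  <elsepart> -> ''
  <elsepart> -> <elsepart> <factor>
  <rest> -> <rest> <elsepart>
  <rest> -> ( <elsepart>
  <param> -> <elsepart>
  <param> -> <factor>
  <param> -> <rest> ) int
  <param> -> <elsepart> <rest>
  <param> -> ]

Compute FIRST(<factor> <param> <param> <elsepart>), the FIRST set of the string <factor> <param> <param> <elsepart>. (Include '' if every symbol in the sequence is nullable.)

{ (, ], id }

Add FIRST(<factor>) = { (, ], id }; <factor> is not nullable, stop.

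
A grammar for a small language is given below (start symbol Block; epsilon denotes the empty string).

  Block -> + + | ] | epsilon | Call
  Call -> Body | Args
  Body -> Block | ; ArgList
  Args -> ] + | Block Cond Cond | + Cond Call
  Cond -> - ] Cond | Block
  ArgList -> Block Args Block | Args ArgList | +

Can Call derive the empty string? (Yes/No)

Call -> Body and each of Body is nullable, so Call ⇒* epsilon.

Yes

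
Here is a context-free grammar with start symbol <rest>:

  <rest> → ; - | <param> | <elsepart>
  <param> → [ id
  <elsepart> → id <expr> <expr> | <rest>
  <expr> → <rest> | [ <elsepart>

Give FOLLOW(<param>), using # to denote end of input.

{ #, ;, [, id }

In <rest> → <param>: <param> is at the end, add FOLLOW(<rest>) = { #, ;, [, id }.
Union: FOLLOW(<param>) = { #, ;, [, id }.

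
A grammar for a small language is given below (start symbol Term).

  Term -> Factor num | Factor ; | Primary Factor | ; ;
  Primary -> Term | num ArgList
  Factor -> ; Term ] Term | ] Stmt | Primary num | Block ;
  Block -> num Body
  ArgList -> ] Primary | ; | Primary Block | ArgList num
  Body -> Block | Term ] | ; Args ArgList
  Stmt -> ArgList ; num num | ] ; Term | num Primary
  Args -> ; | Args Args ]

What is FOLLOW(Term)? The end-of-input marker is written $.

{ $, ;, ], num }

Term is the start symbol, so $ ∈ FOLLOW(Term).
In Primary -> Term: Term is at the end, add FOLLOW(Primary) = { $, ;, ], num }.
In Factor -> ; Term ] Term: add FIRST(] Term) = { ] }.
In Factor -> ; Term ] Term: Term is at the end, add FOLLOW(Factor) = { $, ;, ], num }.
In Body -> Term ]: add FIRST(]) = { ] }.
In Stmt -> ] ; Term: Term is at the end, add FOLLOW(Stmt) = { $, ;, ], num }.
Union: FOLLOW(Term) = { $, ;, ], num }.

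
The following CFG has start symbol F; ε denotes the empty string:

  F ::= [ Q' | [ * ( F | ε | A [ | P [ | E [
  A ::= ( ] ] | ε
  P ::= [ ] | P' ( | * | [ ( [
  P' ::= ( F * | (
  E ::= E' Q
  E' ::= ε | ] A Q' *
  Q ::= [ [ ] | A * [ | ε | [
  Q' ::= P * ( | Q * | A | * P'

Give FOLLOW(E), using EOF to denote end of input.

{ [ }

In F ::= E [: add FIRST([) = { [ }.
Union: FOLLOW(E) = { [ }.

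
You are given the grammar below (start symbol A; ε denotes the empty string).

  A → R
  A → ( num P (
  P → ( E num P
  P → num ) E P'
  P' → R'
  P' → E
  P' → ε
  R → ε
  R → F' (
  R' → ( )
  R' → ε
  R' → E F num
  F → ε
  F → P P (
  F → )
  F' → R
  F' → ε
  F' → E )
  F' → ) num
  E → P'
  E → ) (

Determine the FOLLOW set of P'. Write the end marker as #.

In P → num ) E P': P' is at the end, add FOLLOW(P) = { (, num }.
In E → P': P' is at the end, add FOLLOW(E) = { (, ), num }.
Union: FOLLOW(P') = { (, ), num }.

{ (, ), num }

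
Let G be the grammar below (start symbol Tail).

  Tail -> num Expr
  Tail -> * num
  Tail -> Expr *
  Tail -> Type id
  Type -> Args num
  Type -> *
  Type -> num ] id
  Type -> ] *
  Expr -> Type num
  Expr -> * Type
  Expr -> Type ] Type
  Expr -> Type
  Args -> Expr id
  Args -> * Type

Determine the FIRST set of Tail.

Tail -> num Expr contributes {num}.
Tail -> * num contributes {*}.
From Tail -> Expr *: add FIRST(Expr) = { *, ], num }.
From Tail -> Type id: add FIRST(Type) = { *, ], num }.
Union: FIRST(Tail) = { *, ], num }.

{ *, ], num }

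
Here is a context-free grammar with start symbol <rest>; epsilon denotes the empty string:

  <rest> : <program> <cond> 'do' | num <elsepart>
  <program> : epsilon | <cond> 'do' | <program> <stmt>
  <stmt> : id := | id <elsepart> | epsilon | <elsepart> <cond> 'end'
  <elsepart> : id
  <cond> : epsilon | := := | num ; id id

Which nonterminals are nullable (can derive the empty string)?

{ <cond>, <program>, <stmt> }

Directly nullable (have an epsilon-production): <program>, <stmt>, <cond>.
No other nonterminal has a production whose RHS symbols are all nullable.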